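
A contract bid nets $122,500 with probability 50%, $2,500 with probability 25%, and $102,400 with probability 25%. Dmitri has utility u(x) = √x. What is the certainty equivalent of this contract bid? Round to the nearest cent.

E[u] = 0.5·√122500 + 0.25·√2500 + 0.25·√102400 = 0.5·350 + 0.25·50 + 0.25·320 = 267.5
CE = (267.5)² = 71556.25

$71,556.25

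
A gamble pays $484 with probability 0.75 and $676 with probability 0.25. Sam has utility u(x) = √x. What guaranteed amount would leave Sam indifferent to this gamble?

$529

E[u] = 0.75·√484 + 0.25·√676 = 0.75·22 + 0.25·26 = 23
CE = (23)² = 529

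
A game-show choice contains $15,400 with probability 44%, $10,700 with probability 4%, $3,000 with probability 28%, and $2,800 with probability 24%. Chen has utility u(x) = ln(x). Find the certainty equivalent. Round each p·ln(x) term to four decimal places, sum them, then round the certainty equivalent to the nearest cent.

E[u] = 0.44·ln(15400) + 0.04·ln(10700) + 0.28·ln(3000) + 0.24·ln(2800) = 4.2425 + 0.3711 + 2.2418 + 1.9050 = 8.7604
CE = e^8.7604 ≈ 6376.66

$6,376.66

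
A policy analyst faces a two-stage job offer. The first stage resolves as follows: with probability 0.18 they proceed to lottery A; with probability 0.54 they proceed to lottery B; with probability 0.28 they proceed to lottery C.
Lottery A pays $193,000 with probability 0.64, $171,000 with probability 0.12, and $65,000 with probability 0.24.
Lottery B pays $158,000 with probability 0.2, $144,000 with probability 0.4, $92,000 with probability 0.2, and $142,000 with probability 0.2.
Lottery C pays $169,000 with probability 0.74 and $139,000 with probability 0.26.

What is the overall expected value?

$147,311.20

EV(A) = 0.64 × 193000 + 0.12 × 171000 + 0.24 × 65000 = 123520 + 20520 + 15600 = 159640
EV(B) = 0.2 × 158000 + 0.4 × 144000 + 0.2 × 92000 + 0.2 × 142000 = 31600 + 57600 + 18400 + 28400 = 136000
EV(C) = 0.74 × 169000 + 0.26 × 139000 = 125060 + 36140 = 161200
Overall = 0.18 × 159640 + 0.54 × 136000 + 0.28 × 161200 = 28735.2 + 73440 + 45136 = 147311.2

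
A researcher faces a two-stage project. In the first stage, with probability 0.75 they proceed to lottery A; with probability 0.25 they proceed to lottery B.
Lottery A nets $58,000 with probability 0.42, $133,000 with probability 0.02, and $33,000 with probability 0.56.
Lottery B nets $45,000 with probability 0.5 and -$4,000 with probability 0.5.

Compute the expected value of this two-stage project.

EV(A) = 0.42 × 58000 + 0.02 × 133000 + 0.56 × 33000 = 24360 + 2660 + 18480 = 45500
EV(B) = 0.5 × 45000 + 0.5 × (-4000) = 22500 − 2000 = 20500
Overall = 0.75 × 45500 + 0.25 × 20500 = 34125 + 5125 = 39250

$39,250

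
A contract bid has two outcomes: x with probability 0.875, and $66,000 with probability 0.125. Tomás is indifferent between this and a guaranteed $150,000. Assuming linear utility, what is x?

0.875·x + 0.125·66000 = 150000
0.875·x = 150000 − 8250 = 141750
x = 141750 / 0.875 = 162000

x = $162,000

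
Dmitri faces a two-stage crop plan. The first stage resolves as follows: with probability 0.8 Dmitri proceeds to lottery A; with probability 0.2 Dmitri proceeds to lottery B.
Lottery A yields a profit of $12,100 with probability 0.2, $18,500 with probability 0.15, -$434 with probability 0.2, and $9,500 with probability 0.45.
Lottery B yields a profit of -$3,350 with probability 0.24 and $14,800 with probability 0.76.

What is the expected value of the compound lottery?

$9,595.36

EV(A) = 0.2 × 12100 + 0.15 × 18500 + 0.2 × (-434) + 0.45 × 9500 = 2420 + 2775 − 86.8 + 4275 = 9383.2
EV(B) = 0.24 × (-3350) + 0.76 × 14800 = -804 + 11248 = 10444
Overall = 0.8 × 9383.2 + 0.2 × 10444 = 7506.56 + 2088.8 = 9595.36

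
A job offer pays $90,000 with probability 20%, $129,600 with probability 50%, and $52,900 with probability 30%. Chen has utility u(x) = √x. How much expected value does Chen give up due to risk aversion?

$3,189

E[u] = 0.2·√90000 + 0.5·√129600 + 0.3·√52900 = 0.2·300 + 0.5·360 + 0.3·230 = 309
CE = (309)² = 95481
Risk premium = EV − CE = 98670 − 95481 = 3189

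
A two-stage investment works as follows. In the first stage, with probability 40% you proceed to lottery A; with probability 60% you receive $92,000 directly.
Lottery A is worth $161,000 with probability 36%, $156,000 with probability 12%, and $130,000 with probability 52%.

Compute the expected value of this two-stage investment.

$112,912

EV(A) = 0.36 × 161000 + 0.12 × 156000 + 0.52 × 130000 = 57960 + 18720 + 67600 = 144280
Branch B: 92000 (certain)
Overall = 0.4 × 144280 + 0.6 × 92000 = 57712 + 55200 = 112912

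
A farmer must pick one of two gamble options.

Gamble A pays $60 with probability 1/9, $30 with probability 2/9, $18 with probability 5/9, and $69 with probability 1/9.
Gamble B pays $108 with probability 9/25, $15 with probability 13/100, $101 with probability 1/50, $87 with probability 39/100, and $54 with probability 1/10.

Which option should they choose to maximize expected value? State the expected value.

Gamble B ($82.18)

Gamble A = 1/9 × 60 + 2/9 × 30 + 5/9 × 18 + 1/9 × 69 = 6.6667 + 6.6667 + 10 + 7.6667 = 31
Gamble B = 9/25 × 108 + 13/100 × 15 + 1/50 × 101 + 39/100 × 87 + 1/10 × 54 = 38.88 + 1.95 + 2.02 + 33.93 + 5.4 = 82.18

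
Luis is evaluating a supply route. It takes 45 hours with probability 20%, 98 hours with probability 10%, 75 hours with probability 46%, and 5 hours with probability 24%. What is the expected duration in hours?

EV = 0.2 × 45 + 0.1 × 98 + 0.46 × 75 + 0.24 × 5 = 9 + 9.8 + 34.5 + 1.2 = 54.5

54.5 hours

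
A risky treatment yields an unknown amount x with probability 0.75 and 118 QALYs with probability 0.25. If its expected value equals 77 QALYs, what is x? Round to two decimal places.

0.75·x + 0.25·118 = 77
0.75·x = 77 − 29.5 = 47.5
x = 47.5 / 0.75 = 63.3333

x = 63.33 QALYs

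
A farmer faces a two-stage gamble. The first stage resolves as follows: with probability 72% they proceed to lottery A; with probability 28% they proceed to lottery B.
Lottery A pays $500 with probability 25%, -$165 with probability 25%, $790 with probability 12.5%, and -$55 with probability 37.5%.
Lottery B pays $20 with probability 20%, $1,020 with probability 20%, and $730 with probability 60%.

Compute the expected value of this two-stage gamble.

$297.43

EV(A) = 0.25 × 500 + 0.25 × (-165) + 0.125 × 790 + 0.375 × (-55) = 125 − 41.25 + 98.75 − 20.625 = 161.875
EV(B) = 0.2 × 20 + 0.2 × 1020 + 0.6 × 730 = 4 + 204 + 438 = 646
Overall = 0.72 × 161.875 + 0.28 × 646 = 116.55 + 180.88 = 297.43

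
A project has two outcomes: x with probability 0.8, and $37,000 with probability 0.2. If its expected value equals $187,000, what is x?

x = $224,500

0.8·x + 0.2·37000 = 187000
0.8·x = 187000 − 7400 = 179600
x = 179600 / 0.8 = 224500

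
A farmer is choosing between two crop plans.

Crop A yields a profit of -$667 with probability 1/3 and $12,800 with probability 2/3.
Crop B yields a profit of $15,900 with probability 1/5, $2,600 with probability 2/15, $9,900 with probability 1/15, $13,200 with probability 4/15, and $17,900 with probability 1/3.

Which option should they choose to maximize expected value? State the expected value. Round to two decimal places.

Crop B ($13,673.33)

Crop A = 1/3 × (-667) + 2/3 × 12800 = -222.3333 + 8533.3333 = 8311
Crop B = 1/5 × 15900 + 2/15 × 2600 + 1/15 × 9900 + 4/15 × 13200 + 1/3 × 17900 = 3180 + 346.6667 + 660 + 3520 + 5966.6667 = 13673.3333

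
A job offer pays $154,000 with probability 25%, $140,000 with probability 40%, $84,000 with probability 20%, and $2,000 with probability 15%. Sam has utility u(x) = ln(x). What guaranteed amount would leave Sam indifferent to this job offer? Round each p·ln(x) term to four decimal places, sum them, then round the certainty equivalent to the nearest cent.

$68,445.97

E[u] = 0.25·ln(154000) + 0.4·ln(140000) + 0.2·ln(84000) + 0.15·ln(2000) = 2.9862 + 4.7398 + 2.2677 + 1.1401 = 11.1338
CE = e^11.1338 ≈ 68445.97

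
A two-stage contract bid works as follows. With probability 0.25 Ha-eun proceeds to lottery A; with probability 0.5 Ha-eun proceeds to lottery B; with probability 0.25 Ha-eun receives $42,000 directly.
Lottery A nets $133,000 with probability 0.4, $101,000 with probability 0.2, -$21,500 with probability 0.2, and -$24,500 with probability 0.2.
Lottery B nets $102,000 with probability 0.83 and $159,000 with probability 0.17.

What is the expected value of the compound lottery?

$82,395

EV(A) = 0.4 × 133000 + 0.2 × 101000 + 0.2 × (-21500) + 0.2 × (-24500) = 53200 + 20200 − 4300 − 4900 = 64200
EV(B) = 0.83 × 102000 + 0.17 × 159000 = 84660 + 27030 = 111690
Branch C: 42000 (certain)
Overall = 0.25 × 64200 + 0.5 × 111690 + 0.25 × 42000 = 16050 + 55845 + 10500 = 82395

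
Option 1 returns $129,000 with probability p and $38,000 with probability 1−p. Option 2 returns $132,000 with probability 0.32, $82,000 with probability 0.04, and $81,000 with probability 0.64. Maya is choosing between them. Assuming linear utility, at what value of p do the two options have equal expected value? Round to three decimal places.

p = 0.652

EV(Option 2) = 0.32 × 132000 + 0.04 × 82000 + 0.64 × 81000 = 42240 + 3280 + 51840 = 97360
p·129000 + (1−p)·38000 = 97360
91000p + 38000 = 97360
p = (97360 − 38000) / 91000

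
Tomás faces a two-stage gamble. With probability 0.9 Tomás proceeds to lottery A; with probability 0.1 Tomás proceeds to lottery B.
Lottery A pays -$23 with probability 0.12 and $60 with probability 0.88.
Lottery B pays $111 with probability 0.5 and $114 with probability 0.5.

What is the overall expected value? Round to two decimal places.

EV(A) = 0.12 × (-23) + 0.88 × 60 = -2.76 + 52.8 = 50.04
EV(B) = 0.5 × 111 + 0.5 × 114 = 55.5 + 57 = 112.5
Overall = 0.9 × 50.04 + 0.1 × 112.5 = 45.036 + 11.25 = 56.286

$56.29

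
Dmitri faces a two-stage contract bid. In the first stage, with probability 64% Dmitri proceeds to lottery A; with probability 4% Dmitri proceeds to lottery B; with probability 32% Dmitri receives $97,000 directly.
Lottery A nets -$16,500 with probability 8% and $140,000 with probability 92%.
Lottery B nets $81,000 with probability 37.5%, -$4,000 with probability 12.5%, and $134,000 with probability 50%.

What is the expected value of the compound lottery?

EV(A) = 0.08 × (-16500) + 0.92 × 140000 = -1320 + 128800 = 127480
EV(B) = 0.375 × 81000 + 0.125 × (-4000) + 0.5 × 134000 = 30375 − 500 + 67000 = 96875
Branch C: 97000 (certain)
Overall = 0.64 × 127480 + 0.04 × 96875 + 0.32 × 97000 = 81587.2 + 3875 + 31040 = 116502.2

$116,502.20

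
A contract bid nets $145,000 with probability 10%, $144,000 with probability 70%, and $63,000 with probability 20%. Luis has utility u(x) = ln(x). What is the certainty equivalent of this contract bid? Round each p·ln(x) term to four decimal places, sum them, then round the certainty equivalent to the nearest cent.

E[u] = 0.1·ln(145000) + 0.7·ln(144000) + 0.2·ln(63000) = 1.1884 + 8.3143 + 2.2102 = 11.7129
CE = e^11.7129 ≈ 122137.17

$122,137.17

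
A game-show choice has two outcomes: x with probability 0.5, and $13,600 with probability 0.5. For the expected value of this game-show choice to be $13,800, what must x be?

0.5·x + 0.5·13600 = 13800
0.5·x = 13800 − 6800 = 7000
x = 7000 / 0.5 = 14000

x = $14,000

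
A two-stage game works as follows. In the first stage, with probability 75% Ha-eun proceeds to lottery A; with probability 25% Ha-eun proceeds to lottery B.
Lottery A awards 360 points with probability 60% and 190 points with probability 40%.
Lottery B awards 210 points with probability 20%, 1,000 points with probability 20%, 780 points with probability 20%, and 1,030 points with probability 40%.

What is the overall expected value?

EV(A) = 0.6 × 360 + 0.4 × 190 = 216 + 76 = 292
EV(B) = 0.2 × 210 + 0.2 × 1000 + 0.2 × 780 + 0.4 × 1030 = 42 + 200 + 156 + 412 = 810
Overall = 0.75 × 292 + 0.25 × 810 = 219 + 202.5 = 421.5

421.5 points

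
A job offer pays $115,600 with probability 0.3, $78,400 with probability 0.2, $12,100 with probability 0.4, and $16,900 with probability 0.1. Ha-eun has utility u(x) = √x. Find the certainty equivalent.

E[u] = 0.3·√115600 + 0.2·√78400 + 0.4·√12100 + 0.1·√16900 = 0.3·340 + 0.2·280 + 0.4·110 + 0.1·130 = 215
CE = (215)² = 46225

$46,225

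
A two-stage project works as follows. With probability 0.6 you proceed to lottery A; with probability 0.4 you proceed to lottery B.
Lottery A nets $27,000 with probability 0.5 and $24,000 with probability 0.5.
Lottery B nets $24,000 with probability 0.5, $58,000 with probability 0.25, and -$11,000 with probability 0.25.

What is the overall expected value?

EV(A) = 0.5 × 27000 + 0.5 × 24000 = 13500 + 12000 = 25500
EV(B) = 0.5 × 24000 + 0.25 × 58000 + 0.25 × (-11000) = 12000 + 14500 − 2750 = 23750
Overall = 0.6 × 25500 + 0.4 × 23750 = 15300 + 9500 = 24800

$24,800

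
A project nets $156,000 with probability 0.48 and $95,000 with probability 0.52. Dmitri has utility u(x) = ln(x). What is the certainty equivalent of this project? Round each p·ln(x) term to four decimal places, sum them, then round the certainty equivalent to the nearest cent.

E[u] = 0.48·ln(156000) + 0.52·ln(95000) = 5.7397 + 5.9600 = 11.6997
CE = e^11.6997 ≈ 120535.55

$120,535.55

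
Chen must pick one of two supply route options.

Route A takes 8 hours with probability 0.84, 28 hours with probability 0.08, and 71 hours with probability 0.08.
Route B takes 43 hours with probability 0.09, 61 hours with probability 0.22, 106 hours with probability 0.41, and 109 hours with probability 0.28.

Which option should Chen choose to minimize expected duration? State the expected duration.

Route A (14.64 hours)

Route A = 0.84 × 8 + 0.08 × 28 + 0.08 × 71 = 6.72 + 2.24 + 5.68 = 14.64
Route B = 0.09 × 43 + 0.22 × 61 + 0.41 × 106 + 0.28 × 109 = 3.87 + 13.42 + 43.46 + 30.52 = 91.27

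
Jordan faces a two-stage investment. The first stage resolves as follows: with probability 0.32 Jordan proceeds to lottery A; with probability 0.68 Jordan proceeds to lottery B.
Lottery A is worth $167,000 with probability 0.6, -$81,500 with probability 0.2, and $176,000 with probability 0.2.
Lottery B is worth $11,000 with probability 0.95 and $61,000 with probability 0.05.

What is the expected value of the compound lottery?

EV(A) = 0.6 × 167000 + 0.2 × (-81500) + 0.2 × 176000 = 100200 − 16300 + 35200 = 119100
EV(B) = 0.95 × 11000 + 0.05 × 61000 = 10450 + 3050 = 13500
Overall = 0.32 × 119100 + 0.68 × 13500 = 38112 + 9180 = 47292

$47,292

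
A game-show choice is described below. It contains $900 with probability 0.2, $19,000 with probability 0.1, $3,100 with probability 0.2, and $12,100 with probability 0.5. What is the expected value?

$8,750

EV = 0.2 × 900 + 0.1 × 19000 + 0.2 × 3100 + 0.5 × 12100 = 180 + 1900 + 620 + 6050 = 8750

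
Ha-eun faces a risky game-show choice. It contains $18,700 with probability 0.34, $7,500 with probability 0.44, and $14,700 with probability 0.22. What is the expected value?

$12,892

EV = 0.34 × 18700 + 0.44 × 7500 + 0.22 × 14700 = 6358 + 3300 + 3234 = 12892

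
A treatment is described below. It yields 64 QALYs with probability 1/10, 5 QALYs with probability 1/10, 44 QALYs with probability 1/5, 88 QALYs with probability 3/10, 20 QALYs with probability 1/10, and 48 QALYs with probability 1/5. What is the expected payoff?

53.7 QALYs

EV = 1/10 × 64 + 1/10 × 5 + 1/5 × 44 + 3/10 × 88 + 1/10 × 20 + 1/5 × 48 = 6.4 + 0.5 + 8.8 + 26.4 + 2 + 9.6 = 53.7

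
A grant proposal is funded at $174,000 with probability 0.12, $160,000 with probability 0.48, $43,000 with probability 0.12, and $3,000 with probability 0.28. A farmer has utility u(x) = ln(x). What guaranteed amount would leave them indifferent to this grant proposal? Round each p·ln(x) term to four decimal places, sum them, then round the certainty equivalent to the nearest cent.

E[u] = 0.12·ln(174000) + 0.48·ln(160000) + 0.12·ln(43000) + 0.28·ln(3000) = 1.4480 + 5.7518 + 1.2803 + 2.2418 = 10.7219
CE = e^10.7219 ≈ 45337.96

$45,337.96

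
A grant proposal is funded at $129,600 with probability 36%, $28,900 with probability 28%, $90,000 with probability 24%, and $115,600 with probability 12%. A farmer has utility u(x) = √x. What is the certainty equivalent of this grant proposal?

$84,100

E[u] = 0.36·√129600 + 0.28·√28900 + 0.24·√90000 + 0.12·√115600 = 0.36·360 + 0.28·170 + 0.24·300 + 0.12·340 = 290
CE = (290)² = 84100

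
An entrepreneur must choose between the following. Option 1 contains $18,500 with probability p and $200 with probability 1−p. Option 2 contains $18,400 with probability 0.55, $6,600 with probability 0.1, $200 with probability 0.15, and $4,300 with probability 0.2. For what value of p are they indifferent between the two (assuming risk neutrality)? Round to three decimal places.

p = 0.627

EV(Option 2) = 0.55 × 18400 + 0.1 × 6600 + 0.15 × 200 + 0.2 × 4300 = 10120 + 660 + 30 + 860 = 11670
p·18500 + (1−p)·200 = 11670
18300p + 200 = 11670
p = (11670 − 200) / 18300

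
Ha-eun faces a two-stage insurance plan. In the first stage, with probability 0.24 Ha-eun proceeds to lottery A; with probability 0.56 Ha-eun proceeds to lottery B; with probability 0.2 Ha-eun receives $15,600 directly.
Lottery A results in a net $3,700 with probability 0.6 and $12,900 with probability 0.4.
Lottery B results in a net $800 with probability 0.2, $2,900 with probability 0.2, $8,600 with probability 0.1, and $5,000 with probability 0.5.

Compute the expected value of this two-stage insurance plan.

$7,187.20

EV(A) = 0.6 × 3700 + 0.4 × 12900 = 2220 + 5160 = 7380
EV(B) = 0.2 × 800 + 0.2 × 2900 + 0.1 × 8600 + 0.5 × 5000 = 160 + 580 + 860 + 2500 = 4100
Branch C: 15600 (certain)
Overall = 0.24 × 7380 + 0.56 × 4100 + 0.2 × 15600 = 1771.2 + 2296 + 3120 = 7187.2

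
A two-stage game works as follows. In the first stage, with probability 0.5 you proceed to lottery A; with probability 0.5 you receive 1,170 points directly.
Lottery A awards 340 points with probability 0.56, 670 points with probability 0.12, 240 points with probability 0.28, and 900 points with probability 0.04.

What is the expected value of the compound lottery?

EV(A) = 0.56 × 340 + 0.12 × 670 + 0.28 × 240 + 0.04 × 900 = 190.4 + 80.4 + 67.2 + 36 = 374
Branch B: 1170 (certain)
Overall = 0.5 × 374 + 0.5 × 1170 = 187 + 585 = 772

772 points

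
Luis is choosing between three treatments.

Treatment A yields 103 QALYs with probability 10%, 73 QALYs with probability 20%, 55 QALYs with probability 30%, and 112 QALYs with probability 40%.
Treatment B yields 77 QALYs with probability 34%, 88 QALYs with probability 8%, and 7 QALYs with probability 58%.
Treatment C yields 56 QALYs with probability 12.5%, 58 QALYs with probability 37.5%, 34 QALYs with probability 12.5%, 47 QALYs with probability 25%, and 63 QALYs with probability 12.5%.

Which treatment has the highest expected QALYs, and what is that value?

Treatment A = 0.1 × 103 + 0.2 × 73 + 0.3 × 55 + 0.4 × 112 = 10.3 + 14.6 + 16.5 + 44.8 = 86.2
Treatment B = 0.34 × 77 + 0.08 × 88 + 0.58 × 7 = 26.18 + 7.04 + 4.06 = 37.28
Treatment C = 0.125 × 56 + 0.375 × 58 + 0.125 × 34 + 0.25 × 47 + 0.125 × 63 = 7 + 21.75 + 4.25 + 11.75 + 7.875 = 52.625

Treatment A (86.2 QALYs)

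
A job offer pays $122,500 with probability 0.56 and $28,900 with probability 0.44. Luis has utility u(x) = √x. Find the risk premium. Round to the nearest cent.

E[u] = 0.56·√122500 + 0.44·√28900 = 0.56·350 + 0.44·170 = 270.8
CE = (270.8)² = 73332.64
Risk premium = EV − CE = 81316 − 73332.64 = 7983.36

$7,983.36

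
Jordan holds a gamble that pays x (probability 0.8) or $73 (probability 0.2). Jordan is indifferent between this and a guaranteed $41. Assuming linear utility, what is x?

x = $33

0.8·x + 0.2·73 = 41
0.8·x = 41 − 14.6 = 26.4
x = 26.4 / 0.8 = 33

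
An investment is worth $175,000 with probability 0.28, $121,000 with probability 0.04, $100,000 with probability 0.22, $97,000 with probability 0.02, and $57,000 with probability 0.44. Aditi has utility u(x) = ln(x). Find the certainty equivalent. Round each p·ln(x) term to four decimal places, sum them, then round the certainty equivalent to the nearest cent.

$91,968.37

E[u] = 0.28·ln(175000) + 0.04·ln(121000) + 0.22·ln(100000) + 0.02·ln(97000) + 0.44·ln(57000) = 3.3803 + 0.4681 + 2.5328 + 0.2296 + 4.8184 = 11.4292
CE = e^11.4292 ≈ 91968.37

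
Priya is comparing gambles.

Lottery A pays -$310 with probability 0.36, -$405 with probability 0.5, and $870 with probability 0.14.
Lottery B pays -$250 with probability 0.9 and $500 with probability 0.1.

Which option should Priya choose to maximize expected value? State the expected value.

Lottery B (-$175)

Lottery A = 0.36 × (-310) + 0.5 × (-405) + 0.14 × 870 = -111.6 − 202.5 + 121.8 = -192.3
Lottery B = 0.9 × (-250) + 0.1 × 500 = -225 + 50 = -175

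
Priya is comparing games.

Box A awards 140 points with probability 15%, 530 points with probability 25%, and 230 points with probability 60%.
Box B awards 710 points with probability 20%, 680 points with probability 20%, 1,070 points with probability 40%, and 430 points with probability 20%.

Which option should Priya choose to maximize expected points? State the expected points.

Box B (792 points)

Box A = 0.15 × 140 + 0.25 × 530 + 0.6 × 230 = 21 + 132.5 + 138 = 291.5
Box B = 0.2 × 710 + 0.2 × 680 + 0.4 × 1070 + 0.2 × 430 = 142 + 136 + 428 + 86 = 792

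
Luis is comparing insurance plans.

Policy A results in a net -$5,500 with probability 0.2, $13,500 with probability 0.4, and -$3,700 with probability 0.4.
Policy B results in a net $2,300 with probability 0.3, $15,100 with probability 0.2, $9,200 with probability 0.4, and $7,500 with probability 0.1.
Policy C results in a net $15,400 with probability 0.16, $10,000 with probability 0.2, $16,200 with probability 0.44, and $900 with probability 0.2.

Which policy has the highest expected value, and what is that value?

Policy C ($11,772)

Policy A = 0.2 × (-5500) + 0.4 × 13500 + 0.4 × (-3700) = -1100 + 5400 − 1480 = 2820
Policy B = 0.3 × 2300 + 0.2 × 15100 + 0.4 × 9200 + 0.1 × 7500 = 690 + 3020 + 3680 + 750 = 8140
Policy C = 0.16 × 15400 + 0.2 × 10000 + 0.44 × 16200 + 0.2 × 900 = 2464 + 2000 + 7128 + 180 = 11772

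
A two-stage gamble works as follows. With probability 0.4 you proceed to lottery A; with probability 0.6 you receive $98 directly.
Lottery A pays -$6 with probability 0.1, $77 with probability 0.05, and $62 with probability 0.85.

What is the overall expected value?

$81.18

EV(A) = 0.1 × (-6) + 0.05 × 77 + 0.85 × 62 = -0.6 + 3.85 + 52.7 = 55.95
Branch B: 98 (certain)
Overall = 0.4 × 55.95 + 0.6 × 98 = 22.38 + 58.8 = 81.18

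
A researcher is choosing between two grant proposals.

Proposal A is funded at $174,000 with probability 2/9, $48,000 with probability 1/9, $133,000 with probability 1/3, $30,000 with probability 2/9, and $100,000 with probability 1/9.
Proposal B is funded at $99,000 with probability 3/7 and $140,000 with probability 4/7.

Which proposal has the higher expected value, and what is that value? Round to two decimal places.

Proposal A = 2/9 × 174000 + 1/9 × 48000 + 1/3 × 133000 + 2/9 × 30000 + 1/9 × 100000 = 38666.6667 + 5333.3333 + 44333.3333 + 6666.6667 + 11111.1111 = 106111.1111
Proposal B = 3/7 × 99000 + 4/7 × 140000 = 42428.5714 + 80000 = 122428.5714

Proposal B ($122,428.57)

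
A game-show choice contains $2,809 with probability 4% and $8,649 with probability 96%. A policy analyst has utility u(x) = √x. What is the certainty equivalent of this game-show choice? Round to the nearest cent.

E[u] = 0.04·√2809 + 0.96·√8649 = 0.04·53 + 0.96·93 = 91.4
CE = (91.4)² = 8353.96

$8,353.96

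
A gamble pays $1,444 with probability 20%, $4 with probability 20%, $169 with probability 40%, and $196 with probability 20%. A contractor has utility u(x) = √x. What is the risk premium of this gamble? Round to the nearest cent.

E[u] = 0.2·√1444 + 0.2·√4 + 0.4·√169 + 0.2·√196 = 0.2·38 + 0.2·2 + 0.4·13 + 0.2·14 = 16
CE = (16)² = 256
Risk premium = EV − CE = 396.4 − 256 = 140.4

$140.40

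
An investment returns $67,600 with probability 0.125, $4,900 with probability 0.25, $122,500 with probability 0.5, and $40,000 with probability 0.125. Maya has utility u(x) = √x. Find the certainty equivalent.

E[u] = 0.125·√67600 + 0.25·√4900 + 0.5·√122500 + 0.125·√40000 = 0.125·260 + 0.25·70 + 0.5·350 + 0.125·200 = 250
CE = (250)² = 62500

$62,500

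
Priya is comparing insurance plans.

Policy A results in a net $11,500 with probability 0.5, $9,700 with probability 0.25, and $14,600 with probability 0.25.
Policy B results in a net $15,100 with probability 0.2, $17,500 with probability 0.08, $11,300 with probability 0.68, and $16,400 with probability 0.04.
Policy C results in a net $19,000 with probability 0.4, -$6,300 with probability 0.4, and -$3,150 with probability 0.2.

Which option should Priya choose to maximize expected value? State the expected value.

Policy B ($12,760)

Policy A = 0.5 × 11500 + 0.25 × 9700 + 0.25 × 14600 = 5750 + 2425 + 3650 = 11825
Policy B = 0.2 × 15100 + 0.08 × 17500 + 0.68 × 11300 + 0.04 × 16400 = 3020 + 1400 + 7684 + 656 = 12760
Policy C = 0.4 × 19000 + 0.4 × (-6300) + 0.2 × (-3150) = 7600 − 2520 − 630 = 4450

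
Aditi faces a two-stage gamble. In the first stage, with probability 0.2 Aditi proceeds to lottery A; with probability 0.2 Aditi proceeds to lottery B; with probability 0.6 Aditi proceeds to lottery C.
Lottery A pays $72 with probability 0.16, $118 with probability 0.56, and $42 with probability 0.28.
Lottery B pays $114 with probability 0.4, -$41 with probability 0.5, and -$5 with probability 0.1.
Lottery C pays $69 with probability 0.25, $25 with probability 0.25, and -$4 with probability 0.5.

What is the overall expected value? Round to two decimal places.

EV(A) = 0.16 × 72 + 0.56 × 118 + 0.28 × 42 = 11.52 + 66.08 + 11.76 = 89.36
EV(B) = 0.4 × 114 + 0.5 × (-41) + 0.1 × (-5) = 45.6 − 20.5 − 0.5 = 24.6
EV(C) = 0.25 × 69 + 0.25 × 25 + 0.5 × (-4) = 17.25 + 6.25 − 2 = 21.5
Overall = 0.2 × 89.36 + 0.2 × 24.6 + 0.6 × 21.5 = 17.872 + 4.92 + 12.9 = 35.692

$35.69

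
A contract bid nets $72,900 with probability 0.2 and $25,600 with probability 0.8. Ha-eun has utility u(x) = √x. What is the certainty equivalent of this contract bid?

E[u] = 0.2·√72900 + 0.8·√25600 = 0.2·270 + 0.8·160 = 182
CE = (182)² = 33124

$33,124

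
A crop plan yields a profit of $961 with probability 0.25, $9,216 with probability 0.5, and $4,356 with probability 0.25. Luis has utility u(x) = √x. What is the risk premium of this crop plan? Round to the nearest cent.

E[u] = 0.25·√961 + 0.5·√9216 + 0.25·√4356 = 0.25·31 + 0.5·96 + 0.25·66 = 72.25
CE = (72.25)² = 5220.0625
Risk premium = EV − CE = 5937.25 − 5220.0625 = 717.1875

$717.19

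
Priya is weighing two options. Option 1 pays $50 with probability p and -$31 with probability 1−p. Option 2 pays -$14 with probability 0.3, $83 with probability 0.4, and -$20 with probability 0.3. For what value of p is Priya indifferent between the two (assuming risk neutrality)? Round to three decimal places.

EV(Option 2) = 0.3 × (-14) + 0.4 × 83 + 0.3 × (-20) = -4.2 + 33.2 − 6 = 23
p·50 + (1−p)·(-31) = 23
81p − 31 = 23
p = (23 + 31) / 81

p = 0.667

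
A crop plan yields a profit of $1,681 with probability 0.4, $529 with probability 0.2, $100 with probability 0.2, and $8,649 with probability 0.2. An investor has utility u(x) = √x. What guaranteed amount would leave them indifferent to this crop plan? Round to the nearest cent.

E[u] = 0.4·√1681 + 0.2·√529 + 0.2·√100 + 0.2·√8649 = 0.4·41 + 0.2·23 + 0.2·10 + 0.2·93 = 41.6
CE = (41.6)² = 1730.56

$1,730.56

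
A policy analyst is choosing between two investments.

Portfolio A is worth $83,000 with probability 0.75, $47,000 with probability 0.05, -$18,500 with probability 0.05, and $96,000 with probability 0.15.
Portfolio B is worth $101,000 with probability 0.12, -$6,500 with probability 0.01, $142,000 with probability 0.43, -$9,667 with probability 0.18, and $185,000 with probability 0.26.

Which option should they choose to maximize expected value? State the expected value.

Portfolio B ($119,474.94)

Portfolio A = 0.75 × 83000 + 0.05 × 47000 + 0.05 × (-18500) + 0.15 × 96000 = 62250 + 2350 − 925 + 14400 = 78075
Portfolio B = 0.12 × 101000 + 0.01 × (-6500) + 0.43 × 142000 + 0.18 × (-9667) + 0.26 × 185000 = 12120 − 65 + 61060 − 1740.06 + 48100 = 119474.94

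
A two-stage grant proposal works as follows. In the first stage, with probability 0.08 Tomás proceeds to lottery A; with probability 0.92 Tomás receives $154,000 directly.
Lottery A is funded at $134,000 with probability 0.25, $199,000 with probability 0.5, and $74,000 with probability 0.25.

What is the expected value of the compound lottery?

EV(A) = 0.25 × 134000 + 0.5 × 199000 + 0.25 × 74000 = 33500 + 99500 + 18500 = 151500
Branch B: 154000 (certain)
Overall = 0.08 × 151500 + 0.92 × 154000 = 12120 + 141680 = 153800

$153,800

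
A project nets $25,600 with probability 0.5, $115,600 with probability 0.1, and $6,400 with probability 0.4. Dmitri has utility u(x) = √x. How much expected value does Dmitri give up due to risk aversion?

E[u] = 0.5·√25600 + 0.1·√115600 + 0.4·√6400 = 0.5·160 + 0.1·340 + 0.4·80 = 146
CE = (146)² = 21316
Risk premium = EV − CE = 26920 − 21316 = 5604

$5,604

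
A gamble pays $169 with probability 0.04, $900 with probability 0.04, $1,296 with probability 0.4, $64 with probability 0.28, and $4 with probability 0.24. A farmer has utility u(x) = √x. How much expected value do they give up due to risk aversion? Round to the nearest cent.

E[u] = 0.04·√169 + 0.04·√900 + 0.4·√1296 + 0.28·√64 + 0.24·√4 = 0.04·13 + 0.04·30 + 0.4·36 + 0.28·8 + 0.24·2 = 18.84
CE = (18.84)² = 354.9456
Risk premium = EV − CE = 580.04 − 354.9456 = 225.0944

$225.09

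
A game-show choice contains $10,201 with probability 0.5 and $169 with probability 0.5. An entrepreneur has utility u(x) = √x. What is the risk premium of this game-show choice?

$1,936

E[u] = 0.5·√10201 + 0.5·√169 = 0.5·101 + 0.5·13 = 57
CE = (57)² = 3249
Risk premium = EV − CE = 5185 − 3249 = 1936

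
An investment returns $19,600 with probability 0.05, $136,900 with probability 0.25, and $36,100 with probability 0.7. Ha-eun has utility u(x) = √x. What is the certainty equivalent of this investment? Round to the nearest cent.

$54,056.25

E[u] = 0.05·√19600 + 0.25·√136900 + 0.7·√36100 = 0.05·140 + 0.25·370 + 0.7·190 = 232.5
CE = (232.5)² = 54056.25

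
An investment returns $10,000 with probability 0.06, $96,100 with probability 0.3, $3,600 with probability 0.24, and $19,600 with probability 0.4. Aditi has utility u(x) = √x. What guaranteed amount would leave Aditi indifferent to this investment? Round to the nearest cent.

$28,696.36

E[u] = 0.06·√10000 + 0.3·√96100 + 0.24·√3600 + 0.4·√19600 = 0.06·100 + 0.3·310 + 0.24·60 + 0.4·140 = 169.4
CE = (169.4)² = 28696.36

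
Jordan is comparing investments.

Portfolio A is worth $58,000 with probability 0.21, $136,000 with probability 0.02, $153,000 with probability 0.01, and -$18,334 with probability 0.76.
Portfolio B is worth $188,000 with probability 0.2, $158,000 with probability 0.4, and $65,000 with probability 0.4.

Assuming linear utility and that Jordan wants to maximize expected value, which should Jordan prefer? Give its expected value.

Portfolio B ($126,800)

Portfolio A = 0.21 × 58000 + 0.02 × 136000 + 0.01 × 153000 + 0.76 × (-18334) = 12180 + 2720 + 1530 − 13933.84 = 2496.16
Portfolio B = 0.2 × 188000 + 0.4 × 158000 + 0.4 × 65000 = 37600 + 63200 + 26000 = 126800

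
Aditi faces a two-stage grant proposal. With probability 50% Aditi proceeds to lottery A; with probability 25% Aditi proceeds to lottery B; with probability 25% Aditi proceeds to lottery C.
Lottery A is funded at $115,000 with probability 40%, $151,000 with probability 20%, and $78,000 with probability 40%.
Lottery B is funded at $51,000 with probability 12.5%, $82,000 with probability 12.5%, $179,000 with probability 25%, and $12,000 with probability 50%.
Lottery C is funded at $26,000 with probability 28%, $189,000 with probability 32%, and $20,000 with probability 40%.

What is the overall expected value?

$89,483.75

EV(A) = 0.4 × 115000 + 0.2 × 151000 + 0.4 × 78000 = 46000 + 30200 + 31200 = 107400
EV(B) = 0.125 × 51000 + 0.125 × 82000 + 0.25 × 179000 + 0.5 × 12000 = 6375 + 10250 + 44750 + 6000 = 67375
EV(C) = 0.28 × 26000 + 0.32 × 189000 + 0.4 × 20000 = 7280 + 60480 + 8000 = 75760
Overall = 0.5 × 107400 + 0.25 × 67375 + 0.25 × 75760 = 53700 + 16843.75 + 18940 = 89483.75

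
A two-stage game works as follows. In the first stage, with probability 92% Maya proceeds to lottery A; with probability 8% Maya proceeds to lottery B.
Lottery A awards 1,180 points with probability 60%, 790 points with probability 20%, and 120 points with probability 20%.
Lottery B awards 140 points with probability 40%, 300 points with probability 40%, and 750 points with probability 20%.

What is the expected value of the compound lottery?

EV(A) = 0.6 × 1180 + 0.2 × 790 + 0.2 × 120 = 708 + 158 + 24 = 890
EV(B) = 0.4 × 140 + 0.4 × 300 + 0.2 × 750 = 56 + 120 + 150 = 326
Overall = 0.92 × 890 + 0.08 × 326 = 818.8 + 26.08 = 844.88

844.88 points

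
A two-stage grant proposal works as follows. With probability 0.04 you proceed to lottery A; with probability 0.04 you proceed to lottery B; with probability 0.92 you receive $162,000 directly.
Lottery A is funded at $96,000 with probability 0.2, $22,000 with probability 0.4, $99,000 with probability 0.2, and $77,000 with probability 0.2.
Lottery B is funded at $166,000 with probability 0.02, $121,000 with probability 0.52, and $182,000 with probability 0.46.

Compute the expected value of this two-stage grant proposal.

EV(A) = 0.2 × 96000 + 0.4 × 22000 + 0.2 × 99000 + 0.2 × 77000 = 19200 + 8800 + 19800 + 15400 = 63200
EV(B) = 0.02 × 166000 + 0.52 × 121000 + 0.46 × 182000 = 3320 + 62920 + 83720 = 149960
Branch C: 162000 (certain)
Overall = 0.04 × 63200 + 0.04 × 149960 + 0.92 × 162000 = 2528 + 5998.4 + 149040 = 157566.4

$157,566.40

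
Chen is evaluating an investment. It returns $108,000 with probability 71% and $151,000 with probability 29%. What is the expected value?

$120,470

EV = 0.71 × 108000 + 0.29 × 151000 = 76680 + 43790 = 120470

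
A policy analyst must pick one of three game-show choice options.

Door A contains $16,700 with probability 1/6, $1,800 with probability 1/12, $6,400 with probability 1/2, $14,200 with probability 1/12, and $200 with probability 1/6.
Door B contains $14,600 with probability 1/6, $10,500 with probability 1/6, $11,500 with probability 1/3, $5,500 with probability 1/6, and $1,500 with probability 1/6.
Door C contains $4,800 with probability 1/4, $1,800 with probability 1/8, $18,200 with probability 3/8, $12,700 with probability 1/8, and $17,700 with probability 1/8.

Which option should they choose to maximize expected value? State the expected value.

Door A = 1/6 × 16700 + 1/12 × 1800 + 1/2 × 6400 + 1/12 × 14200 + 1/6 × 200 = 2783.3333 + 150 + 3200 + 1183.3333 + 33.3333 = 7350
Door B = 1/6 × 14600 + 1/6 × 10500 + 1/3 × 11500 + 1/6 × 5500 + 1/6 × 1500 = 2433.3333 + 1750 + 3833.3333 + 916.6667 + 250 = 9183.3333
Door C = 1/4 × 4800 + 1/8 × 1800 + 3/8 × 18200 + 1/8 × 12700 + 1/8 × 17700 = 1200 + 225 + 6825 + 1587.5 + 2212.5 = 12050

Door C ($12,050)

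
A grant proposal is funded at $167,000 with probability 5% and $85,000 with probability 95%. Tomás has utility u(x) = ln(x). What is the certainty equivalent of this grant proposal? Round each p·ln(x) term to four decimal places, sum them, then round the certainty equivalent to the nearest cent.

E[u] = 0.05·ln(167000) + 0.95·ln(85000) = 0.6013 + 10.7829 = 11.3842
CE = e^11.3842 ≈ 87921.53

$87,921.53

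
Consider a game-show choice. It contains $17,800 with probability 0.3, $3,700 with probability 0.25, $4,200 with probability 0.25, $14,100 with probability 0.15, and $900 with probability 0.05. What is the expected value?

$9,475

EV = 0.3 × 17800 + 0.25 × 3700 + 0.25 × 4200 + 0.15 × 14100 + 0.05 × 900 = 5340 + 925 + 1050 + 2115 + 45 = 9475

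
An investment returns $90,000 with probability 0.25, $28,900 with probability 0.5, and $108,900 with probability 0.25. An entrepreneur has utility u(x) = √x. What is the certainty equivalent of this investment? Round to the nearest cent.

$58,806.25

E[u] = 0.25·√90000 + 0.5·√28900 + 0.25·√108900 = 0.25·300 + 0.5·170 + 0.25·330 = 242.5
CE = (242.5)² = 58806.25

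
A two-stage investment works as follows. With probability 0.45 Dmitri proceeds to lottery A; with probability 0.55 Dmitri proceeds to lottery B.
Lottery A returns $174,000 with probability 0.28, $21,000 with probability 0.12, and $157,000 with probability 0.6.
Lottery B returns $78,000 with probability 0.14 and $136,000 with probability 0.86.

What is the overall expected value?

$135,782

EV(A) = 0.28 × 174000 + 0.12 × 21000 + 0.6 × 157000 = 48720 + 2520 + 94200 = 145440
EV(B) = 0.14 × 78000 + 0.86 × 136000 = 10920 + 116960 = 127880
Overall = 0.45 × 145440 + 0.55 × 127880 = 65448 + 70334 = 135782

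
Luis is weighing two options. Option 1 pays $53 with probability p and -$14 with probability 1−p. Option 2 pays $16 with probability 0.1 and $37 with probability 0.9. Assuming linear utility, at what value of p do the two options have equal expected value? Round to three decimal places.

p = 0.730

EV(Option 2) = 0.1 × 16 + 0.9 × 37 = 1.6 + 33.3 = 34.9
p·53 + (1−p)·(-14) = 34.9
67p − 14 = 34.9
p = (34.9 + 14) / 67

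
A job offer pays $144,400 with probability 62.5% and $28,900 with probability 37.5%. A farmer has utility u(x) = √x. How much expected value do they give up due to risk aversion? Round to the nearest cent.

E[u] = 0.625·√144400 + 0.375·√28900 = 0.625·380 + 0.375·170 = 301.25
CE = (301.25)² = 90751.5625
Risk premium = EV − CE = 101087.5 − 90751.5625 = 10335.9375

$10,335.94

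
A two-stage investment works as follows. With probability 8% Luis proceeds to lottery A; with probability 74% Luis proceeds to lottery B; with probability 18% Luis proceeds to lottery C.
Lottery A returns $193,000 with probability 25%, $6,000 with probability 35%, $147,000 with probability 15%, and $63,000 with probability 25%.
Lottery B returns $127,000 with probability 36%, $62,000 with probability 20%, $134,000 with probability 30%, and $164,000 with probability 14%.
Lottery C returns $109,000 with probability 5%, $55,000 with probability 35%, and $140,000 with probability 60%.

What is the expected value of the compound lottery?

$116,365.20

EV(A) = 0.25 × 193000 + 0.35 × 6000 + 0.15 × 147000 + 0.25 × 63000 = 48250 + 2100 + 22050 + 15750 = 88150
EV(B) = 0.36 × 127000 + 0.2 × 62000 + 0.3 × 134000 + 0.14 × 164000 = 45720 + 12400 + 40200 + 22960 = 121280
EV(C) = 0.05 × 109000 + 0.35 × 55000 + 0.6 × 140000 = 5450 + 19250 + 84000 = 108700
Overall = 0.08 × 88150 + 0.74 × 121280 + 0.18 × 108700 = 7052 + 89747.2 + 19566 = 116365.2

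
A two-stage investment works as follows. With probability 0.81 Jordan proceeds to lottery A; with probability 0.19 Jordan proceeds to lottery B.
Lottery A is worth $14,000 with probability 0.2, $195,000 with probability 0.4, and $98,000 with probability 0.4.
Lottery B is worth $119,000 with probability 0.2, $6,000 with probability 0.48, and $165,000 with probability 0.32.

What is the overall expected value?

$112,301.20

EV(A) = 0.2 × 14000 + 0.4 × 195000 + 0.4 × 98000 = 2800 + 78000 + 39200 = 120000
EV(B) = 0.2 × 119000 + 0.48 × 6000 + 0.32 × 165000 = 23800 + 2880 + 52800 = 79480
Overall = 0.81 × 120000 + 0.19 × 79480 = 97200 + 15101.2 = 112301.2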